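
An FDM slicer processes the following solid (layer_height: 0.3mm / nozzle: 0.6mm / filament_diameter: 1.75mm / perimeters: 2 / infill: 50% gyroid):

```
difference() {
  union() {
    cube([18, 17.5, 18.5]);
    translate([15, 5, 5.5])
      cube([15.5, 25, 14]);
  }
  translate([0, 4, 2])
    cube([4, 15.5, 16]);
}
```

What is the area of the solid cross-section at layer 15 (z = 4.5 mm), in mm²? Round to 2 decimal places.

261.00 mm²

At z = 4.5 mm: the cube (footprint 18×17.5) is included at this height (area 315.00 mm²); the cube at (15, 5) is absent (z outside [5.5, 19.5]); Taking the union: only the 18×17.5 cube is present, so the union is just that shape — area = 315.00 mm²; the cube at (0, 4) (footprint 4×15.5) is included at this height (area 62.00 mm²); Subtracting the remaining from the first: starting from the result so far (315.00 mm²), the 4×15.5 cube at (0, 4) partially overlaps it — only the 54.00 mm² overlap (of its 62.00 mm²) is removed, clipping the outline — area = 261.00 mm². Overall, the cross-section is a single solid region. Net area = 261.00 mm².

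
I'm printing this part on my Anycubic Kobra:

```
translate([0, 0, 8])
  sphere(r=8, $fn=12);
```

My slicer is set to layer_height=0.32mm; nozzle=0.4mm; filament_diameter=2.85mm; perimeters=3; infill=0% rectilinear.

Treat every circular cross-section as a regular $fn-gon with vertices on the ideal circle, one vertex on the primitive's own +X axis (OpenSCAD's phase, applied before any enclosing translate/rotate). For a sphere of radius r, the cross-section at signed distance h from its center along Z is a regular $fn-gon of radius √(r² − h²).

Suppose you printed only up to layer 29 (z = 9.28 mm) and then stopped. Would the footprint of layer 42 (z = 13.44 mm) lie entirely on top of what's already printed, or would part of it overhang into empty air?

entirely on top

Compare the two slices. At z = 9.28: the r=8 sphere contributes a regular 12-gon of circumradius √(8²−1.28²) = 7.897 (area = (12/2)·7.897²·sin(360°/12) = 187.08 mm²). At z = 13.44: the sphere: section is a regular 12-gon, circumradius = √(r²−h²) = √(8²−5.44²) = 5.866 (area = (12/2)·5.866²·sin(360°/12) = 103.22 mm²). Checking containment: the cross-section at z = 13.44 is a subset of the cross-section at z = 9.28.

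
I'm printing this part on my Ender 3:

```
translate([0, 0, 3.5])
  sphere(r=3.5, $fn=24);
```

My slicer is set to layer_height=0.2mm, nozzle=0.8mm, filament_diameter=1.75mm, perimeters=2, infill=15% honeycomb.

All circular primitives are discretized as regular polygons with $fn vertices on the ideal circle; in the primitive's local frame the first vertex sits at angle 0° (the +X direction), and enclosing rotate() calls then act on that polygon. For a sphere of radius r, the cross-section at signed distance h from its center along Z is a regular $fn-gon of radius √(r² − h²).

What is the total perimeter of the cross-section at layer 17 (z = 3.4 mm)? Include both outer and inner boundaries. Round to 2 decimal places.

21.92 mm

At z = 3.4 mm: the r=3.5 sphere contributes a regular 24-gon of circumradius √(3.5²−0.1²) = 3.499 (perimeter = 2·24·3.499·sin(180°/24) = 21.92 mm). Overall, the cross-section is a single solid region. Total boundary length (outer) = 21.92 mm.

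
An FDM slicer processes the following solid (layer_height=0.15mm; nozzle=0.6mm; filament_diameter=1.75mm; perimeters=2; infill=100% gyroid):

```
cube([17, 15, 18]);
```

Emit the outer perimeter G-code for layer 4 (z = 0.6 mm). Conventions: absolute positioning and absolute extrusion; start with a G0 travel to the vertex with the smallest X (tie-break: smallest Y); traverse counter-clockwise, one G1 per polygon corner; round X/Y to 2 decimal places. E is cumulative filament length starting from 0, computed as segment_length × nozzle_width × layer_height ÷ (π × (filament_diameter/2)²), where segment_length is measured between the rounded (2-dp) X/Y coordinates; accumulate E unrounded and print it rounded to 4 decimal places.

At z = 0.6 mm: the 17×15 cube contributes its full rectangle. The outline is a single polygon with 4 vertices. Extrusion per mm of travel: 0.6 × 0.15 / (π × 0.875²) = 0.037418. Accumulating E over each segment gives final E = 2.3947.

G0 X0.00 Y0.00 Z0.60
G1 X17.00 Y0.00 E0.6361
G1 X17.00 Y15.00 E1.1974
G1 X0.00 Y15.00 E1.8335
G1 X0.00 Y0.00 E2.3947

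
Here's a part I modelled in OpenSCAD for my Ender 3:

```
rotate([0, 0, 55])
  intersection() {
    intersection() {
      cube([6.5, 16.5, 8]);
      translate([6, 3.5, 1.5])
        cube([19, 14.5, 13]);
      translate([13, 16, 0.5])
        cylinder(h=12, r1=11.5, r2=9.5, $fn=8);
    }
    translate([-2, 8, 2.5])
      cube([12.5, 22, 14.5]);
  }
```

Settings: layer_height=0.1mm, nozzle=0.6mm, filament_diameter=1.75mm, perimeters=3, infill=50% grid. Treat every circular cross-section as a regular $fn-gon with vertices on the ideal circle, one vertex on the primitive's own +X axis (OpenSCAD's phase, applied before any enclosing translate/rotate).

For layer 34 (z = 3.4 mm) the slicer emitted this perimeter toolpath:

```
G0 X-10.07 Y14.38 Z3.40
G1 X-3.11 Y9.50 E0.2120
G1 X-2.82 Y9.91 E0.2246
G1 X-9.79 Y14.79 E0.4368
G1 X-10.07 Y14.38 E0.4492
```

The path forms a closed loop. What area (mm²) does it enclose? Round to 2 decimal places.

Apply the shoelace formula to the sequence of (X, Y) vertices; enclosed area = 4.25 mm².

4.25 mm²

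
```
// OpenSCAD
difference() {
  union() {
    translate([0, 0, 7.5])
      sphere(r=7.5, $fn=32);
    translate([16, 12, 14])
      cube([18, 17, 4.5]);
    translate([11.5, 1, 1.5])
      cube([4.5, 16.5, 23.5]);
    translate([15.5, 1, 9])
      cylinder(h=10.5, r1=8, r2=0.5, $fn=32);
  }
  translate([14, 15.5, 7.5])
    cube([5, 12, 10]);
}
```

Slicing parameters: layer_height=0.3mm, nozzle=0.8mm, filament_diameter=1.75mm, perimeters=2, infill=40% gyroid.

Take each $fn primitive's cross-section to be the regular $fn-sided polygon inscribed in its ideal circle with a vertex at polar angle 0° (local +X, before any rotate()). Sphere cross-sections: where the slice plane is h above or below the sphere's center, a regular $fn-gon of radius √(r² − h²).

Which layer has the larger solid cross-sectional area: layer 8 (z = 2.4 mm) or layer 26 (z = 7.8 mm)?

layer 26 (z = 7.8 mm)

Layer 8 (z = 2.4): the r=7.5 sphere contributes a regular 32-gon of circumradius √(7.5²−5.1²) = 5.499 (area = (32/2)·5.499²·sin(360°/32) = 94.39 mm²); the cube at (16, 12) is not intersected at this z (z outside [14, 18.5]); the cube at (11.5, 1) (footprint 4.5×16.5) is included at this height (area 74.25 mm²); the cone at (15.5, 1) does not reach this height (z outside [9, 19.5]); Merging all regions: the 2 present regions are separate (no shared area or edge), so areas and boundary lengths simply add and each stays a separate island — area = 168.64 mm²; the cube at (14, 15.5) is not intersected at this z (z outside [7.5, 17.5]); Subtracting the remaining from the first: none of the subtracted shapes is present at this height, so that combined region is unchanged — area = 168.64 mm². So its area = 168.64 mm². Layer 26 (z = 7.8): the sphere: section is a regular 32-gon, circumradius = √(r²−h²) = √(7.5²−0.3²) = 7.494 (area = (32/2)·7.494²·sin(360°/32) = 175.30 mm²); the cube at (16, 12) is absent (z outside [14, 18.5]); the cube at (11.5, 1) (footprint 4.5×16.5) is included at this height (area 74.25 mm²); the cone at (15.5, 1) is not intersected at this z (z outside [9, 19.5]); Taking the union: the 2 present regions are separate (no shared area or edge), so areas and boundary lengths simply add and each stays a separate island — area = 249.55 mm²; the cube at (14, 15.5) is present — its section is the full 5×12 rectangle (area 60.00 mm²); After the difference (first − rest): starting from the result so far (249.55 mm²), the 5×12 cube at (14, 15.5) partially overlaps it — only the 4.00 mm² overlap (of its 60.00 mm²) is removed, clipping the outline — area = 245.55 mm². So its area = 245.55 mm². Layer 26 is larger (245.55 vs 168.64 mm²).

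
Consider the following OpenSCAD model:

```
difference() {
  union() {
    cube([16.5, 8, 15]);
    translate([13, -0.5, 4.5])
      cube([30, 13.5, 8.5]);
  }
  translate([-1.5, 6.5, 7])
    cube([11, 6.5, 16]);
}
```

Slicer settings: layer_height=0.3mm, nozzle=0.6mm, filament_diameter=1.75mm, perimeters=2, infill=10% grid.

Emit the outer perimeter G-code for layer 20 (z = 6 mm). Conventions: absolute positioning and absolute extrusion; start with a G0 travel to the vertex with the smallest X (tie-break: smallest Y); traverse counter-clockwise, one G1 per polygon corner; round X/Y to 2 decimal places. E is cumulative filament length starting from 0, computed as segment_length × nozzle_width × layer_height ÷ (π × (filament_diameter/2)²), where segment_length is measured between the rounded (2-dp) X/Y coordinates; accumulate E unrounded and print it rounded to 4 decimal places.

At z = 6 mm: the cube is present — its section is the full 16.5×8 rectangle; the cube at (13, -0.5) (footprint 30×13.5) is included at this height; Combining (union): the regions partially overlap (shared area 28.00 mm²), so overlapping operands fuse into one piece — 1 connected region; the cube at (-1.5, 6.5) is absent (z outside [7, 23]); Subtracting the remaining from the first: none of the subtracted shapes is present at this height, so the result so far is unchanged — 1 connected region. The outline is a single polygon with 8 vertices. Extrusion per mm of travel: 0.6 × 0.3 / (π × 0.875²) = 0.074835. Accumulating E over each segment gives final E = 8.4564.

G0 X0.00 Y0.00 Z6.00
G1 X13.00 Y0.00 E0.9729
G1 X13.00 Y-0.50 E1.0103
G1 X43.00 Y-0.50 E3.2553
G1 X43.00 Y13.00 E4.2656
G1 X13.00 Y13.00 E6.5107
G1 X13.00 Y8.00 E6.8848
G1 X0.00 Y8.00 E7.8577
G1 X0.00 Y0.00 E8.4564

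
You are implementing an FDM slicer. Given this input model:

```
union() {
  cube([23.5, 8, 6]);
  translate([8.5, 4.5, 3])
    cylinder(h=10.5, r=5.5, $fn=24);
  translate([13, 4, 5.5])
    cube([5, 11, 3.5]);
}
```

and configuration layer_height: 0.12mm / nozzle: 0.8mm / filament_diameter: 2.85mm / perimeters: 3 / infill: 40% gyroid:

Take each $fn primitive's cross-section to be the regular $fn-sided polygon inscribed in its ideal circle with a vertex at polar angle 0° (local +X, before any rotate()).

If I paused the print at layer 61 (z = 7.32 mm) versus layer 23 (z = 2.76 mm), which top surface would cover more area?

Layer 61 (z = 7.32): the cube does not reach this height (z outside [0, 6]); the r=5.5 cylinder at (8.5, 4.5) contributes a regular 24-gon of circumradius 5.5 (area = (24/2)·5.500²·sin(360°/24) = 93.95 mm²); the cube at (13, 4) is present — its section is the full 5×11 rectangle (area 55.00 mm²); Merging all regions: the regions partially overlap — summed areas 148.95 mm² minus the doubly-counted overlap 2.53 mm² gives 146.42 mm² — area = 146.42 mm². So its area = 146.42 mm². Layer 23 (z = 2.76): the cube (footprint 23.5×8) is included at this height (area 188.00 mm²); the cylinder at (8.5, 4.5) does not reach this height (z outside [3, 13.5]); the cube at (13, 4) is absent (z outside [5.5, 9]); Merging all regions: only the 23.5×8 cube is present, so the union is just that shape — area = 188.00 mm². So its area = 188.00 mm². Layer 23 is larger (188.00 vs 146.42 mm²).

layer 23 (z = 2.76 mm)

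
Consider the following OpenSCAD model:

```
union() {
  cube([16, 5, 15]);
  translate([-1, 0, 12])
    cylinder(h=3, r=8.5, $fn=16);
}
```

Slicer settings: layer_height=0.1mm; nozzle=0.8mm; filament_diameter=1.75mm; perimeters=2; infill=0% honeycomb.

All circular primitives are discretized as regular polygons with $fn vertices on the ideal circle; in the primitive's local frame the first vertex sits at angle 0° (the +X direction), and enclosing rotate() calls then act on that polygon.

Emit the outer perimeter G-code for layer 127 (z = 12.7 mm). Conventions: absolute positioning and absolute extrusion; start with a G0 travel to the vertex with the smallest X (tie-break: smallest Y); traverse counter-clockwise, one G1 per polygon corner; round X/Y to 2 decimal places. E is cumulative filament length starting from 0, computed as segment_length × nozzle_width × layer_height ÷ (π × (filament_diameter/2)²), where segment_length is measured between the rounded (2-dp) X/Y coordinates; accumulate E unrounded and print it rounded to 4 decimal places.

G0 X-9.50 Y0.00 Z12.70
G1 X-8.85 Y-3.25 E0.1102
G1 X-7.01 Y-6.01 E0.2206
G1 X-4.25 Y-7.85 E0.3309
G1 X-1.00 Y-8.50 E0.4411
G1 X2.25 Y-7.85 E0.5514
G1 X5.01 Y-6.01 E0.6617
G1 X6.85 Y-3.25 E0.7720
G1 X7.50 Y0.00 E0.8823
G1 X16.00 Y0.00 E1.1650
G1 X16.00 Y5.00 E1.3313
G1 X5.69 Y5.00 E1.6742
G1 X5.01 Y6.01 E1.7147
G1 X2.25 Y7.85 E1.8250
G1 X-1.00 Y8.50 E1.9352
G1 X-4.25 Y7.85 E2.0455
G1 X-7.01 Y6.01 E2.1558
G1 X-8.85 Y3.25 E2.2661
G1 X-9.50 Y0.00 E2.3764

At z = 12.7 mm: the cube (footprint 16×5) is included at this height; the r=8.5 cylinder at (-1, 0) contributes a regular 16-gon of circumradius 8.5; Merging all regions: the regions partially overlap (shared area 34.30 mm²), so overlapping operands fuse into one piece — 1 connected region. The outline is a single polygon with 18 vertices. Extrusion per mm of travel: 0.8 × 0.1 / (π × 0.875²) = 0.033260. Accumulating E over each segment gives final E = 2.3764.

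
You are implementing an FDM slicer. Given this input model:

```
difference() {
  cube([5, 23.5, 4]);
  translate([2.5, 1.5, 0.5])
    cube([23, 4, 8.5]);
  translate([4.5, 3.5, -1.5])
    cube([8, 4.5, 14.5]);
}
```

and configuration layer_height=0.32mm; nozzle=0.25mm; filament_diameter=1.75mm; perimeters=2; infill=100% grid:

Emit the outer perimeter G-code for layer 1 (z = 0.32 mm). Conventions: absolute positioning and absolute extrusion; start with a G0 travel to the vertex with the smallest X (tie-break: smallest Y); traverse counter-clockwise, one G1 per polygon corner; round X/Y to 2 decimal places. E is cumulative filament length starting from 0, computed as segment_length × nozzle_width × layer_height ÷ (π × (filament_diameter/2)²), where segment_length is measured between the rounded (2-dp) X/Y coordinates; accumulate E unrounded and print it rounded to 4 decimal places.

G0 X0.00 Y0.00 Z0.32
G1 X5.00 Y0.00 E0.1663
G1 X5.00 Y3.50 E0.2827
G1 X4.50 Y3.50 E0.2993
G1 X4.50 Y8.00 E0.4490
G1 X5.00 Y8.00 E0.4656
G1 X5.00 Y23.50 E0.9812
G1 X0.00 Y23.50 E1.1475
G1 X0.00 Y0.00 E1.9291

At z = 0.32 mm: the 5×23.5 cube contributes its full rectangle; the cube at (2.5, 1.5) does not reach this height (z outside [0.5, 9]); the cube at (4.5, 3.5) (footprint 8×4.5) is included at this height; After the difference (first − rest): starting from the 5×23.5 cube, the 8×4.5 cube at (4.5, 3.5) partially overlaps it — only the 2.25 mm² overlap (of its 36.00 mm²) is removed, clipping the outline — 1 connected region. The outline is a single polygon with 8 vertices. Extrusion per mm of travel: 0.25 × 0.32 / (π × 0.875²) = 0.033260. Accumulating E over each segment gives final E = 1.9291.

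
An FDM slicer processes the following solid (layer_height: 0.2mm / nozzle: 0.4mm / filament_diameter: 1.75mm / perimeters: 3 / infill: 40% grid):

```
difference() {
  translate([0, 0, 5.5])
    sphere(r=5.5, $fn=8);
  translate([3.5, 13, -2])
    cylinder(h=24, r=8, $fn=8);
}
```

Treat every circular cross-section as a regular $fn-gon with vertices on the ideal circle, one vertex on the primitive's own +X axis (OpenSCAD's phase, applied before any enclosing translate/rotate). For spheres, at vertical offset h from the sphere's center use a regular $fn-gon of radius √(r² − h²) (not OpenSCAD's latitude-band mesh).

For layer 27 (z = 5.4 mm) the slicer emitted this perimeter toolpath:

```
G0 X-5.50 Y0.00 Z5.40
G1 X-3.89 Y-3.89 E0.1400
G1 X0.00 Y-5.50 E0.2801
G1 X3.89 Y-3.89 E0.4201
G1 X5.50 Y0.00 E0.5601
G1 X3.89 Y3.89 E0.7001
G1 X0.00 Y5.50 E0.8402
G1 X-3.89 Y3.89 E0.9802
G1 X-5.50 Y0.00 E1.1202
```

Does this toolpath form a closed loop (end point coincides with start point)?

Start point (G0): (-5.50, 0.00). End point (last G1): the path returns to the start — closed.

yes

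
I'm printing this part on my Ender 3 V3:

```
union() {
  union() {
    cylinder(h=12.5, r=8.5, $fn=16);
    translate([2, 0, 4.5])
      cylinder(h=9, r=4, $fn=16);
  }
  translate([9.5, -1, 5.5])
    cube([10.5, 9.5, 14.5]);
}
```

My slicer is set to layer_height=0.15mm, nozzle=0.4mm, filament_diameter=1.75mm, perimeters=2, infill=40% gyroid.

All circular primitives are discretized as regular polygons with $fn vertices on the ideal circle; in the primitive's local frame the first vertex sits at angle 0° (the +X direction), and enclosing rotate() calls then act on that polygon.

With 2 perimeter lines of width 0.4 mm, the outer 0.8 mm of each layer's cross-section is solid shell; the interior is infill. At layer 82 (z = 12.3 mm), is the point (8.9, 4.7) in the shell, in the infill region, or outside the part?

At z = 12.3 mm: the r=8.5 cylinder contributes a regular 16-gon of circumradius 8.5; the r=4 cylinder at (2, 0) contributes a regular 16-gon of circumradius 4; Merging all regions: the r=4 cylinder at (2, 0) lies entirely inside the r=8.5 cylinder, so the union is just the r=8.5 cylinder — 1 connected region; the cube at (9.5, -1) is present — its section is the full 10.5×9.5 rectangle; Combining (union): the 2 present regions are separate (no shared area or edge), so areas and boundary lengths simply add and each stays a separate island — 2 connected regions. Overall, the cross-section has 2 separate islands. The nearest boundary edge runs (9.50, -1.00)→(9.50, 8.50); distance from the point to it = 0.60 mm. The point is not inside any of the regions above, so it lies outside the cross-section (0.60 mm from the nearest boundary).

outside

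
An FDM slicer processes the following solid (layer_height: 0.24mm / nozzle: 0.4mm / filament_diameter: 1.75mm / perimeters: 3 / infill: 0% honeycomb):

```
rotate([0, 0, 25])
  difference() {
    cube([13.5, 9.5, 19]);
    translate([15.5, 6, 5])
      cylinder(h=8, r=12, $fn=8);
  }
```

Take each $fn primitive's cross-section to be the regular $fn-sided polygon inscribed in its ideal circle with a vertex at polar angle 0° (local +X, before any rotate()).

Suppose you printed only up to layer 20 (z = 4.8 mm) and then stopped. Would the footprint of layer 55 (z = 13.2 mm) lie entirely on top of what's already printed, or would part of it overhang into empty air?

Compare the two slices. At z = 4.8: the cube (footprint 13.5×9.5) is included at this height (area 128.25 mm²); the cylinder at (15.5, 6) is not intersected at this z (z outside [5, 13]); After the difference (first − rest): none of the subtracted shapes is present at this height, so the 13.5×9.5 cube is unchanged — area = 128.25 mm²; (whole slice rotated 25° about Z — lengths, areas and connectivity unchanged). At z = 13.2: the cube is present — its section is the full 13.5×9.5 rectangle (area 128.25 mm²); the cylinder at (15.5, 6) does not reach this height (z outside [5, 13]); After the difference (first − rest): none of the subtracted shapes is present at this height, so the 13.5×9.5 cube is unchanged — area = 128.25 mm²; (whole slice rotated 25° about Z — lengths, areas and connectivity unchanged). Checking containment: the cross-section at z = 13.2 is a subset of the cross-section at z = 4.8.

entirely on top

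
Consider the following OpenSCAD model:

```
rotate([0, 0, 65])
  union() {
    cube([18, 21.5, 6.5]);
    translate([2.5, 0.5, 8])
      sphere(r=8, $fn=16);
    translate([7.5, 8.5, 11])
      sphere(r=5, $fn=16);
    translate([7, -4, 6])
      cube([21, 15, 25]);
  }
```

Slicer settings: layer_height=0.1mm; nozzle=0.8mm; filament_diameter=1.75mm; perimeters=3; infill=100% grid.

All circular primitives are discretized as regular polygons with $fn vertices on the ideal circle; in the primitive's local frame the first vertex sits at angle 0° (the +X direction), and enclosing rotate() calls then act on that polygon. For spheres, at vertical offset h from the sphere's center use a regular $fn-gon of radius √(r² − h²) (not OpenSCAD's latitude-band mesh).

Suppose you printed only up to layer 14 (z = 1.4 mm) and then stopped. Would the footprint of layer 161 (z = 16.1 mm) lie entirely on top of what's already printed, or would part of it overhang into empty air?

Compare the two slices. At z = 1.4: the 18×21.5 cube contributes its full rectangle (area 387.00 mm²); the sphere at (2.5, 0.5): section is a regular 16-gon, circumradius = √(r²−h²) = √(8²−6.6²) = 4.521 (area = (16/2)·4.521²·sin(360°/16) = 62.58 mm²); the sphere at (7.5, 8.5) is absent (|z−center|=9.600 > r=5); the cube at (7, -4) is absent (z outside [6, 31]); Combining (union): the regions partially overlap — summed areas 449.58 mm² minus the doubly-counted overlap 29.67 mm² gives 419.90 mm² — area = 419.90 mm²; (whole slice rotated 65° about Z — lengths, areas and connectivity unchanged). At z = 16.1: the cube is not intersected at this z (z outside [0, 6.5]); the sphere at (2.5, 0.5) is not intersected at this z (|z−center|=8.100 > r=8); the sphere at (7.5, 8.5) is absent (|z−center|=5.100 > r=5); the cube at (7, -4) (footprint 21×15) is included at this height (area 315.00 mm²); Taking the union: only the 21×15 cube at (7, -4) is present, so the union is just that shape — area = 315.00 mm²; (whole slice rotated 65° about Z — lengths, areas and connectivity unchanged). Checking containment: at z = 16.1 the cross-section extends beyond the z = 1.4 cross-section by about 194.00 mm².

part overhangs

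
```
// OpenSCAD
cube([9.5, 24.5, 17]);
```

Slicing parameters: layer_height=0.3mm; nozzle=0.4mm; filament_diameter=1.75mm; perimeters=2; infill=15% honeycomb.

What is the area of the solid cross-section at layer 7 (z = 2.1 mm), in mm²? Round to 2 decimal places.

232.75 mm²

At z = 2.1 mm: the 9.5×24.5 cube contributes its full rectangle (area 232.75 mm²). Overall, the cross-section is a single solid region. Net area = 232.75 mm².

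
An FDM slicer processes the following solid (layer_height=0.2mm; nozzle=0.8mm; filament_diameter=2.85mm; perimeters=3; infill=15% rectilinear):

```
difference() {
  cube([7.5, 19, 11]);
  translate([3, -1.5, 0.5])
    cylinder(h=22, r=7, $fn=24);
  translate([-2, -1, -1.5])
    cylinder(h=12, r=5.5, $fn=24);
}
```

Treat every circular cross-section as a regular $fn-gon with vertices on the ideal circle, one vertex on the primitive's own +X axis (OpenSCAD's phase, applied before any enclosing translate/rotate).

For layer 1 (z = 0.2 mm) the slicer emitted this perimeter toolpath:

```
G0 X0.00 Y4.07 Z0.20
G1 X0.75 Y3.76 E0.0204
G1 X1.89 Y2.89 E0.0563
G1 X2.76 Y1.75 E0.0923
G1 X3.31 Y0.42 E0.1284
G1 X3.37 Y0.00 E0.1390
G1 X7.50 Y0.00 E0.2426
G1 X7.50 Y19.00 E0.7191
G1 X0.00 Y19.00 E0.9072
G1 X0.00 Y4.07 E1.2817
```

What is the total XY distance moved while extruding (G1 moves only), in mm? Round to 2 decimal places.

Sum the Euclidean lengths of each G1 segment: total = 51.10 mm.

51.10 mm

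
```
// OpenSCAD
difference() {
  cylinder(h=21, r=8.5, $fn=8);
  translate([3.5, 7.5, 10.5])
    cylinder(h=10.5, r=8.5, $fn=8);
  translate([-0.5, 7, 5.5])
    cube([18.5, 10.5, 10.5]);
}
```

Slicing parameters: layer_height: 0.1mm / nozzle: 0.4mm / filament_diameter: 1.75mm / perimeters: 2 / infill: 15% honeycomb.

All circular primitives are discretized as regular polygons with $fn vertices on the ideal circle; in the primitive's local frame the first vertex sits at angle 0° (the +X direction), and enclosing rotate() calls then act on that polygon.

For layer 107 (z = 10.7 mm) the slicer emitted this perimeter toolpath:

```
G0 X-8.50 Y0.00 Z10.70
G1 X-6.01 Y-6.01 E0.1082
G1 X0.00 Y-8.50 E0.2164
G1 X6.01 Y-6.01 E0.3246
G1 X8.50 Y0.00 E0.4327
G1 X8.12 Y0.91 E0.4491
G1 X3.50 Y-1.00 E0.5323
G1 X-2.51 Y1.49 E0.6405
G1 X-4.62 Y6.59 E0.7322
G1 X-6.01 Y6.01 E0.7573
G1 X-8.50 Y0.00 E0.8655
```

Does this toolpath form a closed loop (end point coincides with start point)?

Start point (G0): (-8.50, 0.00). End point (last G1): the path returns to the start — closed.

yes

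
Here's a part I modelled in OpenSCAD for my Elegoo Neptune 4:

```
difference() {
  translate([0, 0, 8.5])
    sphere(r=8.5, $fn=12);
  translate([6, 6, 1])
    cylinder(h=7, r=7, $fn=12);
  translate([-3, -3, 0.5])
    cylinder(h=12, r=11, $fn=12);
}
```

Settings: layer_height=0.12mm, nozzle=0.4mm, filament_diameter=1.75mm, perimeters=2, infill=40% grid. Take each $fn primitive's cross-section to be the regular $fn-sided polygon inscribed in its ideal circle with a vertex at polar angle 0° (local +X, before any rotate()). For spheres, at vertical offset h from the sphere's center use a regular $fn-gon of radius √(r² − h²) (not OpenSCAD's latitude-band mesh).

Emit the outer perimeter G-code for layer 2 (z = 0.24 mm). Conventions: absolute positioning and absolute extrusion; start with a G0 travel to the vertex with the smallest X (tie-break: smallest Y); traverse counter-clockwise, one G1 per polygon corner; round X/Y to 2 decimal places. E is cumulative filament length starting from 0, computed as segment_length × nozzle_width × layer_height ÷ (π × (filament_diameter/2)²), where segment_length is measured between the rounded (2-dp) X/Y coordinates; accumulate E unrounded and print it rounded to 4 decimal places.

At z = 0.24 mm: the r=8.5 sphere slices to a regular 12-gon of circumradius 2.006 (√(r²−h²) with h=8.26 from center); the cylinder at (6, 6) is absent (z outside [1, 8]); the cylinder at (-3, -3) is not intersected at this z (z outside [0.5, 12.5]); After the difference (first − rest): none of the subtracted shapes is present at this height, so the r=8.5 sphere is unchanged — 1 connected region. The outline is a single polygon with 12 vertices. Extrusion per mm of travel: 0.4 × 0.12 / (π × 0.875²) = 0.019956. Accumulating E over each segment gives final E = 0.2489.

G0 X-2.01 Y0.00 Z0.24
G1 X-1.74 Y-1.00 E0.0207
G1 X-1.00 Y-1.74 E0.0416
G1 X0.00 Y-2.01 E0.0622
G1 X1.00 Y-1.74 E0.0829
G1 X1.74 Y-1.00 E0.1038
G1 X2.01 Y0.00 E0.1245
G1 X1.74 Y1.00 E0.1451
G1 X1.00 Y1.74 E0.1660
G1 X0.00 Y2.01 E0.1867
G1 X-1.00 Y1.74 E0.2073
G1 X-1.74 Y1.00 E0.2282
G1 X-2.01 Y0.00 E0.2489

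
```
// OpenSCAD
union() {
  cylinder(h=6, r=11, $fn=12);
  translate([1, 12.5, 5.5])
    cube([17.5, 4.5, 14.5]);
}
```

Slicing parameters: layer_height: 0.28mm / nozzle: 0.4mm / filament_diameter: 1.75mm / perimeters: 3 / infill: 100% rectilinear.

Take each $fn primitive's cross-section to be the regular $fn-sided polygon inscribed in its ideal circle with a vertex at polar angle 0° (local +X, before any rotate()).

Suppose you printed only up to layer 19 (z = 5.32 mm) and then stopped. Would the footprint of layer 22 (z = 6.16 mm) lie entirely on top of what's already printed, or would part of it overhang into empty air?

Compare the two slices. At z = 5.32: the r=11 cylinder contributes a regular 12-gon of circumradius 11 (area = (12/2)·11.000²·sin(360°/12) = 363.00 mm²); the cube at (1, 12.5) is not intersected at this z (z outside [5.5, 20]); Combining (union): only the r=11 cylinder is present, so the union is just that shape — area = 363.00 mm². At z = 6.16: the cylinder is not intersected at this z (z outside [0, 6]); the cube at (1, 12.5) is present — its section is the full 17.5×4.5 rectangle (area 78.75 mm²); Merging all regions: only the 17.5×4.5 cube at (1, 12.5) is present, so the union is just that shape — area = 78.75 mm². Checking containment: at z = 6.16 the cross-section extends beyond the z = 5.32 cross-section by about 78.75 mm².

part overhangs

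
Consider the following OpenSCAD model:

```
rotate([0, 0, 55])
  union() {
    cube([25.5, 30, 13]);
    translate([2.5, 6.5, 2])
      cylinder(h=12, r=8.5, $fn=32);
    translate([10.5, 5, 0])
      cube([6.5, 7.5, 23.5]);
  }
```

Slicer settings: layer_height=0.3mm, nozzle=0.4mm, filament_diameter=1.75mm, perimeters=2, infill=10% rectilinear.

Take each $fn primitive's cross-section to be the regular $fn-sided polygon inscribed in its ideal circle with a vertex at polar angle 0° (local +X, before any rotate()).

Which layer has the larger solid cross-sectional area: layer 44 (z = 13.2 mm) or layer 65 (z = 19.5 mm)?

layer 44 (z = 13.2 mm)

Layer 44 (z = 13.2): the cube does not reach this height (z outside [0, 13]); the cylinder at (2.5, 6.5): section is a regular 32-gon, circumradius r=8.5 (area = (32/2)·8.500²·sin(360°/32) = 225.52 mm²); the cube at (10.5, 5) is present — its section is the full 6.5×7.5 rectangle (area 48.75 mm²); Combining (union): the regions partially overlap — summed areas 274.27 mm² minus the doubly-counted overlap 1.52 mm² gives 272.75 mm² — area = 272.75 mm²; (whole slice rotated 55° about Z — lengths, areas and connectivity unchanged). So its area = 272.75 mm². Layer 65 (z = 19.5): the cube is absent (z outside [0, 13]); the cylinder at (2.5, 6.5) does not reach this height (z outside [2, 14]); the cube at (10.5, 5) (footprint 6.5×7.5) is included at this height (area 48.75 mm²); Taking the union: only the 6.5×7.5 cube at (10.5, 5) is present, so the union is just that shape — area = 48.75 mm²; (rotated 55° about Z; rotation is an isometry so areas/perimeters/island counts are preserved). So its area = 48.75 mm². Layer 44 is larger (272.75 vs 48.75 mm²).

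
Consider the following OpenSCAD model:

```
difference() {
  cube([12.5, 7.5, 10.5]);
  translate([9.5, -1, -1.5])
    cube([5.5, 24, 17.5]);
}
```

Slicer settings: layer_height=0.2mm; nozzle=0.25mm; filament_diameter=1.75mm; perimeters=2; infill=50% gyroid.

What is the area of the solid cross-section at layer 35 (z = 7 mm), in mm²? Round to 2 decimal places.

71.25 mm²

At z = 7 mm: the cube (footprint 12.5×7.5) is included at this height (area 93.75 mm²); the cube at (9.5, -1) is present — its section is the full 5.5×24 rectangle (area 132.00 mm²); Taking the first minus the rest: starting from the 12.5×7.5 cube (93.75 mm²), the 5.5×24 cube at (9.5, -1) partially overlaps it — only the 22.50 mm² overlap (of its 132.00 mm²) is removed, clipping the outline — area = 71.25 mm². Overall, the cross-section is a single solid region. Net area = 71.25 mm².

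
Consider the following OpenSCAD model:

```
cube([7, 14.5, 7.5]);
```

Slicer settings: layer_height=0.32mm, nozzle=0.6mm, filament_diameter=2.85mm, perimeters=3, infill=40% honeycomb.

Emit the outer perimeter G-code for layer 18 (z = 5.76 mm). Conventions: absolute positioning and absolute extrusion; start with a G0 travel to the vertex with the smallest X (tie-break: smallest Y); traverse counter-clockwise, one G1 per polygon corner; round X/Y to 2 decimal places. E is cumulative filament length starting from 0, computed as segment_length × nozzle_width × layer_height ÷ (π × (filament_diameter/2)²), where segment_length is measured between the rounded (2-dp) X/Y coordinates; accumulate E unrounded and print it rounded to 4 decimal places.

G0 X0.00 Y0.00 Z5.76
G1 X7.00 Y0.00 E0.2107
G1 X7.00 Y14.50 E0.6471
G1 X0.00 Y14.50 E0.8578
G1 X0.00 Y0.00 E1.2942

At z = 5.76 mm: the cube is present — its section is the full 7×14.5 rectangle. The outline is a single polygon with 4 vertices. Extrusion per mm of travel: 0.6 × 0.32 / (π × 1.425²) = 0.030097. Accumulating E over each segment gives final E = 1.2942.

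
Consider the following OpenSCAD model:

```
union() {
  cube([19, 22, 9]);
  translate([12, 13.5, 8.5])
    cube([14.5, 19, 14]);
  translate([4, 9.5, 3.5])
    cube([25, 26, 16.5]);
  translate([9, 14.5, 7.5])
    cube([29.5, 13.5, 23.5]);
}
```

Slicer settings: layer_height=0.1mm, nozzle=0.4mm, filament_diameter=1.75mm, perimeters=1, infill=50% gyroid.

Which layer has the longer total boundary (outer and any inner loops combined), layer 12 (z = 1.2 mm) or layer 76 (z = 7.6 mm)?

layer 76 (z = 7.6 mm)

Layer 12 (z = 1.2): the cube is present — its section is the full 19×22 rectangle (perimeter 82.00 mm); the cube at (12, 13.5) is not intersected at this z (z outside [8.5, 22.5]); the cube at (4, 9.5) does not reach this height (z outside [3.5, 20]); the cube at (9, 14.5) is absent (z outside [7.5, 31]); Combining (union): only the 19×22 cube is present, so the union is just that shape — boundary = 82.00 mm. So its perimeter = 82.00 mm. Layer 76 (z = 7.6): the 19×22 cube contributes its full rectangle (perimeter 82.00 mm); the cube at (12, 13.5) is absent (z outside [8.5, 22.5]); the 25×26 cube at (4, 9.5) contributes its full rectangle (perimeter 102.00 mm); the cube at (9, 14.5) is present — its section is the full 29.5×13.5 rectangle (perimeter 86.00 mm); Merging all regions: the regions partially overlap (shared area 457.50 mm²), so the edge portions inside another operand are dropped and the merged outline is re-measured after clipping — boundary = 148.00 mm. So its perimeter = 148.00 mm. Layer 76 is larger (148.00 vs 82.00 mm).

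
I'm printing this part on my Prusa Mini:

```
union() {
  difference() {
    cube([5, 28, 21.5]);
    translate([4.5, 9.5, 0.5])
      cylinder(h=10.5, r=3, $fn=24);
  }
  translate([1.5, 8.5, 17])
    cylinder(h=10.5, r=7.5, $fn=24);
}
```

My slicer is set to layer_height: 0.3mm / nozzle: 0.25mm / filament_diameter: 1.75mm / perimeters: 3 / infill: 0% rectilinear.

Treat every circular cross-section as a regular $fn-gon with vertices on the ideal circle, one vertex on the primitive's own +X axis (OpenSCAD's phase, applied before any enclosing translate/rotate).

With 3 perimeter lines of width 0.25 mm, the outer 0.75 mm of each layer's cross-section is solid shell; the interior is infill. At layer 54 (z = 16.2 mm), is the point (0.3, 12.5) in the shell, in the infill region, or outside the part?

shell

At z = 16.2 mm: the cube (footprint 5×28) is included at this height; the cylinder at (4.5, 9.5) is not intersected at this z (z outside [0.5, 11]); Subtracting the remaining from the first: none of the subtracted shapes is present at this height, so the 5×28 cube is unchanged — 1 connected region; the cylinder at (1.5, 8.5) does not reach this height (z outside [17, 27.5]); Taking the union: only the result so far is present, so the union is just that shape — 1 connected region. Overall, the cross-section is a single solid region. The nearest boundary edge runs (0.00, 28.00)→(0.00, 0.00); distance from the point to it = 0.30 mm. The point is inside the cross-section, 0.30 mm from the nearest boundary — within the 0.75 mm shell band (3 × 0.25).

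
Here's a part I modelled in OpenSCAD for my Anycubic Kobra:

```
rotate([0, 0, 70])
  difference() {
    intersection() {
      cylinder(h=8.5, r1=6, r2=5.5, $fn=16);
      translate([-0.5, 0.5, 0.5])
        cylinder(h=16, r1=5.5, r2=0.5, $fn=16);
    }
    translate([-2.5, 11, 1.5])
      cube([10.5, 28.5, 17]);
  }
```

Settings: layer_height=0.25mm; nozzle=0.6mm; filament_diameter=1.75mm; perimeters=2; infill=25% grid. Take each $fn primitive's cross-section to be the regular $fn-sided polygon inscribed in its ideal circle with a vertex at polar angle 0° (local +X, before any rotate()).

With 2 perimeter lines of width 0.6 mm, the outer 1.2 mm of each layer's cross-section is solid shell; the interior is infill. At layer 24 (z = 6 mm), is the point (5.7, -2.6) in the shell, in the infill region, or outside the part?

At z = 6 mm: the cone: at t=0.706 of its height the radius interpolates to r₁+(r₂−r₁)t = 5.647, giving a regular 16-gon of that circumradius; the cone at (-0.5, 0.5) (r1=5.5→r2=0.5) has section circumradius 3.781 here — a regular 16-gon; After intersecting: the cone at (-0.5, 0.5) lies inside the cone, so the common part is the cone at (-0.5, 0.5) itself — 1 connected region; the cube at (-2.5, 11) is present — its section is the full 10.5×28.5 rectangle; Taking the first minus the rest: starting from that combined region, the 10.5×28.5 cube at (-2.5, 11) misses the remaining region (no effect) — 1 connected region; (whole slice rotated 70° about Z — lengths, areas and connectivity unchanged). Overall, the cross-section is a single solid region. Undo the 70° rotation: the query point maps to (-0.494, -6.246) in the un-rotated model frame. The nearest boundary edge runs (0.95, -2.99)→(-0.50, -3.28); distance from the point to it = 2.96 mm. The point is not inside any of the regions above, so it lies outside the cross-section (2.96 mm from the nearest boundary).

outside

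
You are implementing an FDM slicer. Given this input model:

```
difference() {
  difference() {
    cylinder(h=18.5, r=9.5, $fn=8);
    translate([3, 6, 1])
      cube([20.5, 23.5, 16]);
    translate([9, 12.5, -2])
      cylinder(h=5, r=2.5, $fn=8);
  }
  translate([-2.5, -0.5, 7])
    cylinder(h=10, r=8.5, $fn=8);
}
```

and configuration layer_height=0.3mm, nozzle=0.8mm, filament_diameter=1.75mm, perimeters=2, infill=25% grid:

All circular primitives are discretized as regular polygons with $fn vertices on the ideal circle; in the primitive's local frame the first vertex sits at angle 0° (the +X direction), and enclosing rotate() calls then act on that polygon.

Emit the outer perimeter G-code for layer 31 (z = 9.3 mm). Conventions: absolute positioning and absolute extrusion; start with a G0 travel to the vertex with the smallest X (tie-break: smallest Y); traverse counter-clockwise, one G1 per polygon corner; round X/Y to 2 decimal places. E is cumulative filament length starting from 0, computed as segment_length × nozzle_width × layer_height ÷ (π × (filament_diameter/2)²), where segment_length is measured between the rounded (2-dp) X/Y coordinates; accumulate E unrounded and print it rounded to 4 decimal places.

At z = 9.3 mm: the r=9.5 cylinder gives a regular 8-gon of circumradius 9.5 (constant along its height); the cube at (3, 6) is present — its section is the full 20.5×23.5 rectangle; the cylinder at (9, 12.5) is absent (z outside [-2, 3]); Taking the first minus the rest: starting from the r=9.5 cylinder, the 20.5×23.5 cube at (3, 6) partially overlaps it — only the 5.64 mm² overlap (of its 481.75 mm²) is removed, clipping the outline — 1 connected region; the cylinder at (-2.5, -0.5): section is a regular 8-gon, circumradius r=8.5; Taking the first minus the rest: starting from that combined region, the r=8.5 cylinder at (-2.5, -0.5) partially overlaps it — only the 182.71 mm² overlap (of its 204.35 mm²) is removed, clipping the outline — 1 connected region. The outline is a single polygon with 14 vertices. Extrusion per mm of travel: 0.8 × 0.3 / (π × 0.875²) = 0.099780. Accumulating E over each segment gives final E = 7.0417.

G0 X-6.95 Y6.16 Z9.30
G1 X-2.50 Y8.00 E0.4805
G1 X3.51 Y5.51 E1.1296
G1 X6.00 Y-0.50 E1.7787
G1 X3.51 Y-6.51 E2.4278
G1 X-1.85 Y-8.73 E3.0067
G1 X0.00 Y-9.50 E3.2066
G1 X6.72 Y-6.72 E3.9323
G1 X9.50 Y0.00 E4.6579
G1 X7.01 Y6.00 E5.3061
G1 X3.00 Y6.00 E5.7062
G1 X3.00 Y8.26 E5.9317
G1 X0.00 Y9.50 E6.2556
G1 X-6.72 Y6.72 E6.9813
G1 X-6.95 Y6.16 E7.0417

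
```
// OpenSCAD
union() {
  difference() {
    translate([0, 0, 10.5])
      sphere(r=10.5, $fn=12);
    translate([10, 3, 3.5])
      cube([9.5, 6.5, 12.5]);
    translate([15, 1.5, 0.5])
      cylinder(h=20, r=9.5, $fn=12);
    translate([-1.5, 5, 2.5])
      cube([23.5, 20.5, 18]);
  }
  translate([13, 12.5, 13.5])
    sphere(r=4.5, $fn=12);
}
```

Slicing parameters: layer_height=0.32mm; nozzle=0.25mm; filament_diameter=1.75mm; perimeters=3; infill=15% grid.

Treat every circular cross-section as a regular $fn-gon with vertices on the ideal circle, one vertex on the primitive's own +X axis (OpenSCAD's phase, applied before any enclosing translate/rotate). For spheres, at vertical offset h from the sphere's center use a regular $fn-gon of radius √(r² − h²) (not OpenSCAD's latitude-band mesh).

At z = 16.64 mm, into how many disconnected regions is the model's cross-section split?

At z = 16.64 mm: the r=10.5 sphere contributes a regular 12-gon of circumradius √(10.5²−6.14²) = 8.518; the cube at (10, 3) does not reach this height (z outside [3.5, 16]); the r=9.5 cylinder at (15, 1.5) contributes a regular 12-gon of circumradius 9.5; the cube at (-1.5, 5) (footprint 23.5×20.5) is included at this height; Taking the first minus the rest: starting from the r=10.5 sphere, the r=9.5 cylinder at (15, 1.5) partially overlaps it — only the 15.58 mm² overlap (of its 270.75 mm²) is removed, clipping the outline; the 23.5×20.5 cube at (-1.5, 5) partially overlaps it — only the 20.33 mm² overlap (of its 481.75 mm²) is removed, clipping the outline — 1 connected region; the r=4.5 sphere at (13, 12.5) contributes a regular 12-gon of circumradius √(4.5²−3.14²) = 3.223; Taking the union: the 2 present regions are separate (no shared area or edge), so areas and boundary lengths simply add and each stays a separate island — 2 connected regions. The result has 2 disconnected regions.

2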